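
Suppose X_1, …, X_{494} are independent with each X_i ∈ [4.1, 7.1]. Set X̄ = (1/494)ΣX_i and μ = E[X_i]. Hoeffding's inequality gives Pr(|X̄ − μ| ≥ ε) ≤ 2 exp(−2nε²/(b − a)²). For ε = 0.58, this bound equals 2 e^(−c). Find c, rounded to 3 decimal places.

36.929

c = 2nε²/(b − a)² = 2·494·0.58² / 3² = 36.9292.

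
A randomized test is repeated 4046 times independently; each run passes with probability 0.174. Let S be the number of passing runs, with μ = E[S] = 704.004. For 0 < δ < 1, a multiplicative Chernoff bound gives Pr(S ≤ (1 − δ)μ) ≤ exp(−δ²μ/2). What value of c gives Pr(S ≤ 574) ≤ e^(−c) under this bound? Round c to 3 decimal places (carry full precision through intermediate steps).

Write 574 = (1 − δ)μ, so δ = 1 − 574/704.004 = 0.1846637…
Then the exponent is δ²μ/2 = (μ − 574)²/(2μ) = 12.003511.

12.004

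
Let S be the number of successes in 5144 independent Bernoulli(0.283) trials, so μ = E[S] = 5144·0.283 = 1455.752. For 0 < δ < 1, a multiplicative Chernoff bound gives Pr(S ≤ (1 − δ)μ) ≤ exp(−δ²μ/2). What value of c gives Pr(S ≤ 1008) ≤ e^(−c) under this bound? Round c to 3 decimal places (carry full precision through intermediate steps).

Write 1008 = (1 − δ)μ, so δ = 1 − 1008/1455.752 = 0.3075744…
Then the exponent is δ²μ/2 = (μ − 1008)²/(2μ) = 68.858519.

68.859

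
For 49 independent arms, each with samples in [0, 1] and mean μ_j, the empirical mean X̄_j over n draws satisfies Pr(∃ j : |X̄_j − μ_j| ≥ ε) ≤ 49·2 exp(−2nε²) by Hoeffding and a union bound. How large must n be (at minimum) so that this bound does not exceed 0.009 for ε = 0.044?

Need 2·49·exp(−2nε²) ≤ 0.009, i.e. exp(−2nε²) ≤ 0.009/98.
So 2nε² ≥ ln(98/0.009) = 9.295498.
Hence n ≥ 9.295498/(2·0.044²) = 2400.697.
The smallest integer n is 2401.

2401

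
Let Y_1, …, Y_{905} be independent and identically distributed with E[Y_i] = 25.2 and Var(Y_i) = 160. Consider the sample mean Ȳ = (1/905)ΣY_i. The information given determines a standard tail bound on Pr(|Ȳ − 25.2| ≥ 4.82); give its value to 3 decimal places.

With mean and variance of each term known, Chebyshev's inequality bounds the deviation of the sum (or sample mean).
Var(Ȳ) = Var(Y_i)/n = 160/905 = 0.1768.
Chebyshev: Pr(|Ȳ − 25.2| ≥ 4.82) ≤ Var(Ȳ)/(4.82)² = 160/(905·4.82²) = 0.0076.

0.008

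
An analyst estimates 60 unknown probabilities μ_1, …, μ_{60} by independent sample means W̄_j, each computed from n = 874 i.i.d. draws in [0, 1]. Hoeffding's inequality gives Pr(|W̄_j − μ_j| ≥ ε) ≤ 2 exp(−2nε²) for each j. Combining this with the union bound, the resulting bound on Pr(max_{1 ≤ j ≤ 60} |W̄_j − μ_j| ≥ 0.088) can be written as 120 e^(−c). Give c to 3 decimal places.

13.537

Union bound over the 60 events: Pr(max_{1 ≤ j ≤ 60} |W̄_j − μ_j| ≥ 0.088) ≤ 60·2·exp(−2nε²) = 120 exp(−2·874·0.088²).
So c = 2·874·0.088² = 13.5365.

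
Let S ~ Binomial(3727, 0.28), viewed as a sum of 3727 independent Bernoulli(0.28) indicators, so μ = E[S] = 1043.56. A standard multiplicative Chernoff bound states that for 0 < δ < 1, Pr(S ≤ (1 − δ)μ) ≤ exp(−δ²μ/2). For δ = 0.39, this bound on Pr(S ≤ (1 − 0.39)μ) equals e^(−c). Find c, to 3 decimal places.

c = δ²μ/2 = 0.39²·1043.56/2 = 79.3627.

79.363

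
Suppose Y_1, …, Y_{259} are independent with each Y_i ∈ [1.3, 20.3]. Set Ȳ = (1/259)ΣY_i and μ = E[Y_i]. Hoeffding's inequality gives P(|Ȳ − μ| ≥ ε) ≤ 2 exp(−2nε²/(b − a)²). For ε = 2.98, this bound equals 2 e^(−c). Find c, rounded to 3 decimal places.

c = 2nε²/(b − a)² = 2·259·2.98² / 19² = 12.7425.

12.743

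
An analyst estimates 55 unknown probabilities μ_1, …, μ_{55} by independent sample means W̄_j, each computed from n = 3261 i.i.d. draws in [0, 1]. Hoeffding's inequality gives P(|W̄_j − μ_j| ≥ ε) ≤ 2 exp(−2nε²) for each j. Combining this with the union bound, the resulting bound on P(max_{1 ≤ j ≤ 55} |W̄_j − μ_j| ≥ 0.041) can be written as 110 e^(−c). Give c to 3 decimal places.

10.963

Union bound over the 55 events: P(max_{1 ≤ j ≤ 55} |W̄_j − μ_j| ≥ 0.041) ≤ 55·2·exp(−2nε²) = 110 exp(−2·3261·0.041²).
So c = 2·3261·0.041² = 10.9635.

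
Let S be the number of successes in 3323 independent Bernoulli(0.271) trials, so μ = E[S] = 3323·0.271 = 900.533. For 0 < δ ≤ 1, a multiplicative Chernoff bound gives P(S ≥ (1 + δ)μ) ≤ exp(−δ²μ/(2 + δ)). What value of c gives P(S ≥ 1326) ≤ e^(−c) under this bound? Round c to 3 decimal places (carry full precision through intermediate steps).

81.302

Write 1326 = (1 + δ)μ, so δ = 1326/900.533 − 1 = 0.4724613…
Then the exponent is δ²μ/(2 + δ) = (1326 − μ)² / (μ·(2 + δ)) = 81.302261.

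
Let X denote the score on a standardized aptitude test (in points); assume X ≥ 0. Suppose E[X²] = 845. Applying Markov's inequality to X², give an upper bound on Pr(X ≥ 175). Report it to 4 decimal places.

0.0276

Since X ≥ 0, the event {X ≥ 175} is the same as {X² ≥ 30625}.
Markov's inequality applied to X² gives Pr(X² ≥ 30625) ≤ E[X²]/30625 = 845/30625 = 0.0276.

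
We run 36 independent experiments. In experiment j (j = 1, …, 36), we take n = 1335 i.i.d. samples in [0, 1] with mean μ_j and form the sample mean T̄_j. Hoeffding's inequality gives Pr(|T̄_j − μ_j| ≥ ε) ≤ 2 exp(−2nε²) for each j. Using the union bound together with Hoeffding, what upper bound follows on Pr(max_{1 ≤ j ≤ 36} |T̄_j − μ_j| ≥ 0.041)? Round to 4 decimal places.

Per-experiment Hoeffding bound: 2·exp(−2·1335·0.041²) = 2·exp(−4.48827) = 0.02248.
Union bound over 36 events: 36·0.02248 = 0.80929.

0.8093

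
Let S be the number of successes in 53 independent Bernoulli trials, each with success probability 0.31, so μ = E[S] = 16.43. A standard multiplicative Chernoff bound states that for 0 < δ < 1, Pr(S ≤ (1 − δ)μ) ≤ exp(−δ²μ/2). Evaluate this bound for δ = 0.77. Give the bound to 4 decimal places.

0.0077

Exponent = δ²μ/2 = 0.77²·16.43/2 = 4.8707.
Bound = exp(−4.8707) = 0.00767.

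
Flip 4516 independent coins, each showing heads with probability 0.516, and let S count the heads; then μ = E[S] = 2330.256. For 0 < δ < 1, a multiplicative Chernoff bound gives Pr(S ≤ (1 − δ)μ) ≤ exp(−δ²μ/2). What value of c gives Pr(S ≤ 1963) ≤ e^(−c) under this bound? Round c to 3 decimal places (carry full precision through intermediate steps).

Write 1963 = (1 − δ)μ, so δ = 1 − 1963/2330.256 = 0.1576033…
Then the exponent is δ²μ/2 = (μ − 1963)²/(2μ) = 28.940376.

28.940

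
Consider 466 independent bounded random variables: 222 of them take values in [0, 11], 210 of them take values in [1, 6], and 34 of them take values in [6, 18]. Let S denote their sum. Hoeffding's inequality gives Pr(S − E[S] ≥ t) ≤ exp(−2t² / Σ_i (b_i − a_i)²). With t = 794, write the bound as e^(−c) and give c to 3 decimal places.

Σ(b_i − a_i)² = 222·11² + 210·5² + 34·12² = 37008.
c = 2t² / 37008 = 2·794² / 37008 = 34.0703.

34.070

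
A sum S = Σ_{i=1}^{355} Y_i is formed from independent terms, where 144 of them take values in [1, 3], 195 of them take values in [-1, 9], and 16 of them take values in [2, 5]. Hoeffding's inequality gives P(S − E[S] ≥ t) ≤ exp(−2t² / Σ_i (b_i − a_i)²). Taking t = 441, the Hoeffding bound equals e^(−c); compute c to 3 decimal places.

Σ(b_i − a_i)² = 144·2² + 195·10² + 16·3² = 20220.
c = 2t² / 20220 = 2·441² / 20220 = 19.2365.

19.236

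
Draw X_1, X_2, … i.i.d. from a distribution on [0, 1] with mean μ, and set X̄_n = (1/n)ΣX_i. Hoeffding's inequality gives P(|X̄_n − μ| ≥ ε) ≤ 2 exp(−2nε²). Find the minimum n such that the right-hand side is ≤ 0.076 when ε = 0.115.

124

Require 2·exp(−2nε²) ≤ 0.076, i.e. 2nε² ≥ ln(2/0.076) = 3.270169.
So n ≥ 3.270169 / (2·0.115²) = 123.636.
The smallest integer n is 124.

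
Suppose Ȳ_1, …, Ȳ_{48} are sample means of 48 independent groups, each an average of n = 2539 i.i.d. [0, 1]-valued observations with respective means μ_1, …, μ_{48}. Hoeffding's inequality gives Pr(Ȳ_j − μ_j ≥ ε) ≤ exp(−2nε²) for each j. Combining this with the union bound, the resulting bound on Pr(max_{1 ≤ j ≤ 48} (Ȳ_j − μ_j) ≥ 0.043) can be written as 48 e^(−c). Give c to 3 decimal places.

9.389

Union bound over the 48 events: Pr(max_{1 ≤ j ≤ 48} (Ȳ_j − μ_j) ≥ 0.043) ≤ 48·exp(−2nε²) = 48 exp(−2·2539·0.043²).
So c = 2·2539·0.043² = 9.3892.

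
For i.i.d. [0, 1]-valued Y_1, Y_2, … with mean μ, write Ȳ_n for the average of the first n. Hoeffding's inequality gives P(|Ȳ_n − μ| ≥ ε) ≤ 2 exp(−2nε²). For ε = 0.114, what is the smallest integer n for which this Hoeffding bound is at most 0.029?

163

Require 2·exp(−2nε²) ≤ 0.029, i.e. 2nε² ≥ ln(2/0.029) = 4.233607.
So n ≥ 4.233607 / (2·0.114²) = 162.881.
The smallest integer n is 163.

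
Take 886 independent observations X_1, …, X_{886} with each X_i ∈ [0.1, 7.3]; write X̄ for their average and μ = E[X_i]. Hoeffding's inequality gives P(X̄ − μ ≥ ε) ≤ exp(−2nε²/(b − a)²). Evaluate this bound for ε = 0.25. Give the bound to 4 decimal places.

0.1181

Exponent: 2nε²/(b − a)² = 2·886·0.25² / 7.2² = 2.13638.
Bound = exp(−2.13638) = 0.11808.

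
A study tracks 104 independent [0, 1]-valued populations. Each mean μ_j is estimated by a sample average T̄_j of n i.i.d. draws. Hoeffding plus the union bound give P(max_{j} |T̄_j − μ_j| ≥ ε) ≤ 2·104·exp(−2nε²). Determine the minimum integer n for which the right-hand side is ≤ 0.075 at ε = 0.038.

2746

Need 2·104·exp(−2nε²) ≤ 0.075, i.e. exp(−2nε²) ≤ 0.075/208.
So 2nε² ≥ ln(208/0.075) = 7.927805.
Hence n ≥ 7.927805/(2·0.038²) = 2745.085.
The smallest integer n is 2746.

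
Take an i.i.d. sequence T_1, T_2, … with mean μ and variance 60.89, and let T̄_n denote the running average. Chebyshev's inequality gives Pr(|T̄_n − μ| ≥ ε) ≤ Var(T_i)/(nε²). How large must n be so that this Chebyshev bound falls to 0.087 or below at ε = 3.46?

59

Require 60.89/(n·3.46²) ≤ 0.087, i.e. n ≥ 60.89/(0.087·3.46²) = 58.462.
The smallest integer n is 59.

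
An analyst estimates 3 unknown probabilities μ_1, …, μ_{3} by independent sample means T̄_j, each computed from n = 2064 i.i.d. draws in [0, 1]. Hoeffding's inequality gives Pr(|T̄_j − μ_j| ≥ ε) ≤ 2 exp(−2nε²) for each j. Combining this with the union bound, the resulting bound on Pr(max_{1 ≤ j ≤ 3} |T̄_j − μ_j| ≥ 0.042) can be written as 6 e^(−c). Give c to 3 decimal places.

Union bound over the 3 events: Pr(max_{1 ≤ j ≤ 3} |T̄_j − μ_j| ≥ 0.042) ≤ 3·2·exp(−2nε²) = 6 exp(−2·2064·0.042²).
So c = 2·2064·0.042² = 7.2818.

7.282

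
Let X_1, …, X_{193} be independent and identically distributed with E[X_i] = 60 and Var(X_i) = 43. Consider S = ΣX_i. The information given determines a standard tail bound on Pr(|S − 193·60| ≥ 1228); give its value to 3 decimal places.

0.006

With mean and variance of each term known, Chebyshev's inequality bounds the deviation of the sum (or sample mean).
Var(S) = n·Var(X_i) = 193·43 = 8299.
Chebyshev: Pr(|S − 193·60| ≥ 1228) ≤ Var(S)/1228² = 8299/1507984 = 0.0055.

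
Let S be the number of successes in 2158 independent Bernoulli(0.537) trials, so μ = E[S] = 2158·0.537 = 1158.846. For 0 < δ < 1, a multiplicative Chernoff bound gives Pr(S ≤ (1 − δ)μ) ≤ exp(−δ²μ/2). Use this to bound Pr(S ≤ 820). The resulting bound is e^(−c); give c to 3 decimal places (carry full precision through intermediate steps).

Write 820 = (1 − δ)μ, so δ = 1 − 820/1158.846 = 0.2923995…
Then the exponent is δ²μ/2 = (μ − 820)²/(2μ) = 49.539202.

49.539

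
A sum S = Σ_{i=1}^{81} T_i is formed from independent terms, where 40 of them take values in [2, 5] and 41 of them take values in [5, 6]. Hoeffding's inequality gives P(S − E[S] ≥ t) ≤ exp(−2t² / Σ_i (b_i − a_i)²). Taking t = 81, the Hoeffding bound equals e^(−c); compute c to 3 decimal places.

32.723

Σ(b_i − a_i)² = 40·3² + 41·1² = 401.
c = 2t² / 401 = 2·81² / 401 = 32.7232.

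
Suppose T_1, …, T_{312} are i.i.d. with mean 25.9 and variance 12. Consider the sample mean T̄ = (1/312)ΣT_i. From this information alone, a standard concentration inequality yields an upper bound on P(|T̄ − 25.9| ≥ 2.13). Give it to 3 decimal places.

With mean and variance of each term known, Chebyshev's inequality bounds the deviation of the sum (or sample mean).
Var(T̄) = Var(T_i)/n = 12/312 = 0.038462.
Chebyshev: P(|T̄ − 25.9| ≥ 2.13) ≤ Var(T̄)/(2.13)² = 12/(312·2.13²) = 0.0085.

0.008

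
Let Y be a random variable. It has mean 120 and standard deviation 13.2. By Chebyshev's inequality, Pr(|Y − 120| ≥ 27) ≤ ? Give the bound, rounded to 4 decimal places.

Chebyshev: Pr(|Y − μ| ≥ t) ≤ Var(Y)/t².
Var(Y) = σ² = 13.2² = 174.24.
Bound = 174.24 / 729 = 0.2390.

0.2390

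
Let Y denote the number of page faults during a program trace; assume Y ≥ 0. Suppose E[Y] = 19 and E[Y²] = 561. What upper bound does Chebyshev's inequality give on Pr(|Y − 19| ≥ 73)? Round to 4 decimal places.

0.0375

Var(Y) = E[Y²] − (E[Y])² = 561 − 361 = 200.
Chebyshev's inequality: Pr(|Y − μ| ≥ t) ≤ Var(Y)/t² = 200/5329 = 0.0375.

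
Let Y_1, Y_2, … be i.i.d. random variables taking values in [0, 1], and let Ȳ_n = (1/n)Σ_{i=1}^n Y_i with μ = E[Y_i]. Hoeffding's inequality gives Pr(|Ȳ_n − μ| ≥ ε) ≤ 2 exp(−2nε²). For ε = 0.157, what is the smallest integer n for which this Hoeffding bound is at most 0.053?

74

Require 2·exp(−2nε²) ≤ 0.053, i.e. 2nε² ≥ ln(2/0.053) = 3.630611.
So n ≥ 3.630611 / (2·0.157²) = 73.646.
The smallest integer n is 74.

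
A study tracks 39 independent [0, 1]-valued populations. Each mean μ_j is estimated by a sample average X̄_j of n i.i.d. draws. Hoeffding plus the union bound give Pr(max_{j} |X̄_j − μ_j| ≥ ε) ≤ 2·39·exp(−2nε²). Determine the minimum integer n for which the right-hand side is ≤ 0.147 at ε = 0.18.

97

Need 2·39·exp(−2nε²) ≤ 0.147, i.e. exp(−2nε²) ≤ 0.147/78.
So 2nε² ≥ ln(78/0.147) = 6.274032.
Hence n ≥ 6.274032/(2·0.18²) = 96.821.
The smallest integer n is 97.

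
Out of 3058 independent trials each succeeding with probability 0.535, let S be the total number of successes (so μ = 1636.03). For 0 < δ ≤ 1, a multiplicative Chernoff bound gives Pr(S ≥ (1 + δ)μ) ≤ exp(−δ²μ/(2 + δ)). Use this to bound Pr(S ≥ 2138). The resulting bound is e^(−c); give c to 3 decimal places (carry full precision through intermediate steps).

66.765

Write 2138 = (1 + δ)μ, so δ = 2138/1636.03 − 1 = 0.306822…
Then the exponent is δ²μ/(2 + δ) = (2138 − μ)² / (μ·(2 + δ)) = 66.765203.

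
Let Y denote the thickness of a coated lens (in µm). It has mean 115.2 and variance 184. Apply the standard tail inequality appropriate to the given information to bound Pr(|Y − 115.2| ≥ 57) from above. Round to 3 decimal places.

Mean and variance are known, so Chebyshev's inequality applies.
Chebyshev: Pr(|Y − μ| ≥ t) ≤ Var(Y)/t².
Bound = 184 / 3249 = 0.0566.

0.057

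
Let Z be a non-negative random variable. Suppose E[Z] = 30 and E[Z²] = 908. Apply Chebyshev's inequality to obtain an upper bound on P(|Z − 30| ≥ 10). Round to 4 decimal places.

0.0800

Var(Z) = E[Z²] − (E[Z])² = 908 − 900 = 8.
Chebyshev's inequality: P(|Z − μ| ≥ t) ≤ Var(Z)/t² = 8/100 = 0.0800.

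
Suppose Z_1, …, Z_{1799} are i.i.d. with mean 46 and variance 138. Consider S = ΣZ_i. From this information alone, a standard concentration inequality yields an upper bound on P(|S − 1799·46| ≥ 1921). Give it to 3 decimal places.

0.067

With mean and variance of each term known, Chebyshev's inequality bounds the deviation of the sum (or sample mean).
Var(S) = n·Var(Z_i) = 1799·138 = 248262.
Chebyshev: P(|S − 1799·46| ≥ 1921) ≤ Var(S)/1921² = 248262/3690241 = 0.0673.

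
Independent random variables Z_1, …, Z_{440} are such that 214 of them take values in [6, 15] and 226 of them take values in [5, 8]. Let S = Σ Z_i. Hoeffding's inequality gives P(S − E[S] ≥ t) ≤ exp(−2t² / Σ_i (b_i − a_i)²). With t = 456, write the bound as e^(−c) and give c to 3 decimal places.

21.472

Σ(b_i − a_i)² = 214·9² + 226·3² = 19368.
c = 2t² / 19368 = 2·456² / 19368 = 21.4721.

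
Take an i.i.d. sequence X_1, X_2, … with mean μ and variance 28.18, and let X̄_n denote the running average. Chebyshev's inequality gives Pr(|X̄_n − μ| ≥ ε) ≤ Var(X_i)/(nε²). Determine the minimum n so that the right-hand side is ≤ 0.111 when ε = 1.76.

Require 28.18/(n·1.76²) ≤ 0.111, i.e. n ≥ 28.18/(0.111·1.76²) = 81.958.
The smallest integer n is 82.

82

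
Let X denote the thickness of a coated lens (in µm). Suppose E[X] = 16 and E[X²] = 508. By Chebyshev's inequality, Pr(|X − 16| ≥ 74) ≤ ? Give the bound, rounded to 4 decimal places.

Var(X) = E[X²] − (E[X])² = 508 − 256 = 252.
Chebyshev's inequality: Pr(|X − μ| ≥ t) ≤ Var(X)/t² = 252/5476 = 0.0460.

0.0460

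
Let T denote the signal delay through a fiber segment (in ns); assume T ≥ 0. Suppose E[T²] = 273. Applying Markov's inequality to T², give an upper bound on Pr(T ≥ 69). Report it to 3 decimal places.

Since T ≥ 0, the event {T ≥ 69} is the same as {T² ≥ 4761}.
Markov's inequality applied to T² gives Pr(T² ≥ 4761) ≤ E[T²]/4761 = 273/4761 = 0.0573.

0.057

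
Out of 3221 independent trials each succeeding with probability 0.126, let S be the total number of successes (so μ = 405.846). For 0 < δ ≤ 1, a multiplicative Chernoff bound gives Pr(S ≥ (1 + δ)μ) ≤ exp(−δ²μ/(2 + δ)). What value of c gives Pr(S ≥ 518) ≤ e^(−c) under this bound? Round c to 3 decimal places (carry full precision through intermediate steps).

Write 518 = (1 + δ)μ, so δ = 518/405.846 − 1 = 0.2763462…
Then the exponent is δ²μ/(2 + δ) = (518 − μ)² / (μ·(2 + δ)) = 13.615386.

13.615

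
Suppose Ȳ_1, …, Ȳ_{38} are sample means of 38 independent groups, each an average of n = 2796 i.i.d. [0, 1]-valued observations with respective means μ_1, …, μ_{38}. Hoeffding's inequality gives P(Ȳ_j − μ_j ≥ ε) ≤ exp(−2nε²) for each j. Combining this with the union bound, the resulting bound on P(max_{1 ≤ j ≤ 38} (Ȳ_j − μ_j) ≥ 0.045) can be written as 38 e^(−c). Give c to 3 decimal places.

Union bound over the 38 events: P(max_{1 ≤ j ≤ 38} (Ȳ_j − μ_j) ≥ 0.045) ≤ 38·exp(−2nε²) = 38 exp(−2·2796·0.045²).
So c = 2·2796·0.045² = 11.3238.

11.324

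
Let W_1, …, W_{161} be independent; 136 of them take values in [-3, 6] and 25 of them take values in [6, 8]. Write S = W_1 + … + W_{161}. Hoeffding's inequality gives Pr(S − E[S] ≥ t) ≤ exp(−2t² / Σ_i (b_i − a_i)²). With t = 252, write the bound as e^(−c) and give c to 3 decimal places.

Σ(b_i − a_i)² = 136·9² + 25·2² = 11116.
c = 2t² / 11116 = 2·252² / 11116 = 11.4257.

11.426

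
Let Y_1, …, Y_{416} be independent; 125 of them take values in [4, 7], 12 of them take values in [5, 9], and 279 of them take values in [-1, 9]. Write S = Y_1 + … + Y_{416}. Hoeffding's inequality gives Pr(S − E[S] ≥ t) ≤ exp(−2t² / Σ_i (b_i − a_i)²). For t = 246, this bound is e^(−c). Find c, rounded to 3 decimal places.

4.143

Σ(b_i − a_i)² = 125·3² + 12·4² + 279·10² = 29217.
c = 2t² / 29217 = 2·246² / 29217 = 4.1425.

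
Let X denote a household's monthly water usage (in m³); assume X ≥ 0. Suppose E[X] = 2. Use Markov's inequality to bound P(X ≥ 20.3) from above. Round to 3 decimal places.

0.099

Markov's inequality: for a non-negative random variable, P(X ≥ a) ≤ E[X]/a.
Here E[X] = 2 and a = 20.3, so the bound is 2/20.3 = 0.0985.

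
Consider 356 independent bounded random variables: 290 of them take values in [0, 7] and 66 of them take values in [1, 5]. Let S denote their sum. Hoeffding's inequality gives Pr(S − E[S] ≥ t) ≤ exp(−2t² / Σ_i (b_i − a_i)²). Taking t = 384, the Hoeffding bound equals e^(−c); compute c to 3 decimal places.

Σ(b_i − a_i)² = 290·7² + 66·4² = 15266.
c = 2t² / 15266 = 2·384² / 15266 = 19.3182.

19.318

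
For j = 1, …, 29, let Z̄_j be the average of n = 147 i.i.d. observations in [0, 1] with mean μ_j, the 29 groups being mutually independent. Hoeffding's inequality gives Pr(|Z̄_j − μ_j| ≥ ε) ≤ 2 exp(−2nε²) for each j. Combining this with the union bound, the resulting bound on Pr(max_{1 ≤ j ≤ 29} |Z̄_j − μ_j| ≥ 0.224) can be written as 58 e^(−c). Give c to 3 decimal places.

Union bound over the 29 events: Pr(max_{1 ≤ j ≤ 29} |Z̄_j − μ_j| ≥ 0.224) ≤ 29·2·exp(−2nε²) = 58 exp(−2·147·0.224²).
So c = 2·147·0.224² = 14.7517.

14.752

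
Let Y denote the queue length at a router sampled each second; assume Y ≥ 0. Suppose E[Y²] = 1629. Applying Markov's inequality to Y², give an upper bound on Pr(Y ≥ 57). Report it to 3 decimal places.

0.501

Since Y ≥ 0, the event {Y ≥ 57} is the same as {Y² ≥ 3249}.
Markov's inequality applied to Y² gives Pr(Y² ≥ 3249) ≤ E[Y²]/3249 = 1629/3249 = 0.5014.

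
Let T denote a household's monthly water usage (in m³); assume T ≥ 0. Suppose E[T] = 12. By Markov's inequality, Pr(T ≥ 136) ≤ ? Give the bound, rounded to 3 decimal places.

0.088

Markov's inequality: for a non-negative random variable, Pr(T ≥ a) ≤ E[T]/a.
Here E[T] = 12 and a = 136, so the bound is 12/136 = 0.0882.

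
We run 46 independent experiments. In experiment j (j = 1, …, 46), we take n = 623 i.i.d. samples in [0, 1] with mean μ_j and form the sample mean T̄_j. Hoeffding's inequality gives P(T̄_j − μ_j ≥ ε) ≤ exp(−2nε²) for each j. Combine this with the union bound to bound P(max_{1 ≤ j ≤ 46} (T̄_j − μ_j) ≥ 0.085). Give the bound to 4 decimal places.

Per-experiment Hoeffding bound: exp(−2·623·0.085²) = exp(−9.00235) = 0.00012312.
Union bound over 46 events: 46·0.00012312 = 0.00566.

0.0057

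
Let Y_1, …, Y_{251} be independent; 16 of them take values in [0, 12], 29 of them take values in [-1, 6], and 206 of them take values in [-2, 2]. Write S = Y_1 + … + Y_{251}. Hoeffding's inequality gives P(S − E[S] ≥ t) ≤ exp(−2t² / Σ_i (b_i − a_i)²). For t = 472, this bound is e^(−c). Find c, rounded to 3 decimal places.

63.462

Σ(b_i − a_i)² = 16·12² + 29·7² + 206·4² = 7021.
c = 2t² / 7021 = 2·472² / 7021 = 63.4622.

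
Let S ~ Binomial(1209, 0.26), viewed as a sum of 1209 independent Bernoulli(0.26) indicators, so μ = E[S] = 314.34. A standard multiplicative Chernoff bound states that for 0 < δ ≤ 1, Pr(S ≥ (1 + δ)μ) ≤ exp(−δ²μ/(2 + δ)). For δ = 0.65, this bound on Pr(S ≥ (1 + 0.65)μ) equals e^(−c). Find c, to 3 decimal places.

50.116

c = δ²μ/(2 + δ) = 0.65²·314.34/(2 + 0.65) = 50.1165.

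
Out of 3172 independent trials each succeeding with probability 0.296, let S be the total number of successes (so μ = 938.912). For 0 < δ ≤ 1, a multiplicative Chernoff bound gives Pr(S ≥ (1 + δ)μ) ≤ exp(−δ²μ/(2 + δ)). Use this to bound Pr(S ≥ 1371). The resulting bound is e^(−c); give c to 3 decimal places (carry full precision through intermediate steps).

80.826

Write 1371 = (1 + δ)μ, so δ = 1371/938.912 − 1 = 0.4602007…
Then the exponent is δ²μ/(2 + δ) = (1371 − μ)² / (μ·(2 + δ)) = 80.825607.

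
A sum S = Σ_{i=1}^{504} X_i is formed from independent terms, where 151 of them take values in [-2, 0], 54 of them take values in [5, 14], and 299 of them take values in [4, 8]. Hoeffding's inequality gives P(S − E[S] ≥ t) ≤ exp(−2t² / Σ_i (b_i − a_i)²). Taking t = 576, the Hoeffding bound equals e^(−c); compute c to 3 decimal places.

67.973

Σ(b_i − a_i)² = 151·2² + 54·9² + 299·4² = 9762.
c = 2t² / 9762 = 2·576² / 9762 = 67.9730.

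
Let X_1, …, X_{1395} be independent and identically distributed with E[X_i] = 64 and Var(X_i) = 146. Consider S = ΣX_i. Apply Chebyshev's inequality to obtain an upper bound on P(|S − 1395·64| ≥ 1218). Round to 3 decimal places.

Var(S) = n·Var(X_i) = 1395·146 = 203670.
Chebyshev: P(|S − 1395·64| ≥ 1218) ≤ Var(S)/1218² = 203670/1483524 = 0.1373.

0.137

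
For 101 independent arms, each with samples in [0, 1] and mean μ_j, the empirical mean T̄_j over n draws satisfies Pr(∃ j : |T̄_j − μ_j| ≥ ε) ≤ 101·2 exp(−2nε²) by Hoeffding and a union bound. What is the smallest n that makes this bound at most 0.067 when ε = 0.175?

Need 2·101·exp(−2nε²) ≤ 0.067, i.e. exp(−2nε²) ≤ 0.067/202.
So 2nε² ≥ ln(202/0.067) = 8.011330.
Hence n ≥ 8.011330/(2·0.175²) = 130.797.
The smallest integer n is 131.

131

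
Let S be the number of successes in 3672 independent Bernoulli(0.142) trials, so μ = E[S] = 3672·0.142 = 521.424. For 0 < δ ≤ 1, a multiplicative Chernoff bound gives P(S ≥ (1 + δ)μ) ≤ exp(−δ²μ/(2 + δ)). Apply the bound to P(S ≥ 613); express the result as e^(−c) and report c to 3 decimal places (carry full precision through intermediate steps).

7.392

Write 613 = (1 + δ)μ, so δ = 613/521.424 − 1 = 0.1756267…
Then the exponent is δ²μ/(2 + δ) = (613 − μ)² / (μ·(2 + δ)) = 7.392442.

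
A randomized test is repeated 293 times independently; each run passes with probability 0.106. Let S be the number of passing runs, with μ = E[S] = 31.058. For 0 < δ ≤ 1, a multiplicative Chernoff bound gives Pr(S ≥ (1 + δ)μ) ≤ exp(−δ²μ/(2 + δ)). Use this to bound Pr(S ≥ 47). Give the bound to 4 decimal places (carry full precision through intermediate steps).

Write 47 = (1 + δ)μ, so δ = 47/31.058 − 1 = 0.5132977…
Then the exponent is δ²μ/(2 + δ) = (47 − μ)² / (μ·(2 + δ)) = 3.255879.
Bound = exp(−3.255879) = 0.03855.

0.0385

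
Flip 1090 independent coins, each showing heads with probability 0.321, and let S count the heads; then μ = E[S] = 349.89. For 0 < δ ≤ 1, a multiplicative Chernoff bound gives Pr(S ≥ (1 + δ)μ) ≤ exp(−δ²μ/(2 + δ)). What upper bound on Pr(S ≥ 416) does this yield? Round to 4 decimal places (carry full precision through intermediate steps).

Write 416 = (1 + δ)μ, so δ = 416/349.89 − 1 = 0.1889451…
Then the exponent is δ²μ/(2 + δ) = (416 − μ)² / (μ·(2 + δ)) = 5.706475.
Bound = exp(−5.706475) = 0.00332.

0.0033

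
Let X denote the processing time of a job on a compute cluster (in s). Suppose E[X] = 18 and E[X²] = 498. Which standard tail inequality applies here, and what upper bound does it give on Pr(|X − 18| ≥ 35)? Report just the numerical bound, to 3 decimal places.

The first two moments determine the variance, so Chebyshev's inequality is the sharpest standard bound available.
Var(X) = E[X²] − (E[X])² = 498 − 324 = 174.
Chebyshev's inequality: Pr(|X − μ| ≥ t) ≤ Var(X)/t² = 174/1225 = 0.1420.

0.142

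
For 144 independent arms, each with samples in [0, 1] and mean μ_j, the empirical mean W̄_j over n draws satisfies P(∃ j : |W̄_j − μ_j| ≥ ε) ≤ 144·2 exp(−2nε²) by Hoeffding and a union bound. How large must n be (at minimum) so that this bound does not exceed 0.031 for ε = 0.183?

Need 2·144·exp(−2nε²) ≤ 0.031, i.e. exp(−2nε²) ≤ 0.031/288.
So 2nε² ≥ ln(288/0.031) = 9.136729.
Hence n ≥ 9.136729/(2·0.183²) = 136.414.
The smallest integer n is 137.

137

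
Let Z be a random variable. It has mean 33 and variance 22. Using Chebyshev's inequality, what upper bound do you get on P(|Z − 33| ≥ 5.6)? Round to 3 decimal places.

0.702

Chebyshev: P(|Z − μ| ≥ t) ≤ Var(Z)/t².
Bound = 22 / 31.36 = 0.7015.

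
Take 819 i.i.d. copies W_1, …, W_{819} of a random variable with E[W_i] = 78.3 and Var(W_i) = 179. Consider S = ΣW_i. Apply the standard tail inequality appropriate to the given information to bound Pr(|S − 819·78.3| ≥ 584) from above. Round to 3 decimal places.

0.430

With mean and variance of each term known, Chebyshev's inequality bounds the deviation of the sum (or sample mean).
Var(S) = n·Var(W_i) = 819·179 = 146601.
Chebyshev: Pr(|S − 819·78.3| ≥ 584) ≤ Var(S)/584² = 146601/341056 = 0.4298.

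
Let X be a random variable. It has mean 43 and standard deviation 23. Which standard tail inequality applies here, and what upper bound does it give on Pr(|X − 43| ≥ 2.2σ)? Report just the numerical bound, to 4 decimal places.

Mean and variance are known, so Chebyshev's inequality applies.
Chebyshev: Pr(|X − μ| ≥ t) ≤ Var(X)/t².
Var(X) = σ² = 23² = 529.
t = 2.2·23 = 50.6.
Bound = 529 / 2560.36 = 0.2066.

0.2066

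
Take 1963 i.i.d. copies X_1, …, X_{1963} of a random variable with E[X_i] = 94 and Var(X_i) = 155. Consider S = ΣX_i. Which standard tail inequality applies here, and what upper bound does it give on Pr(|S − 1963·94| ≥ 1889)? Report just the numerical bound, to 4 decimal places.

0.0853

With mean and variance of each term known, Chebyshev's inequality bounds the deviation of the sum (or sample mean).
Var(S) = n·Var(X_i) = 1963·155 = 304265.
Chebyshev: Pr(|S − 1963·94| ≥ 1889) ≤ Var(S)/1889² = 304265/3568321 = 0.0853.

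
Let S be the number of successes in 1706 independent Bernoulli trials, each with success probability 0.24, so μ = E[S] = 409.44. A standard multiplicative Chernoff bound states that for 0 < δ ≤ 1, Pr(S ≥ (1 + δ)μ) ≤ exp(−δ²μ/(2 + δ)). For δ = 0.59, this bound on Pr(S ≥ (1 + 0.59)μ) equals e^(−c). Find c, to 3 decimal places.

55.029

c = δ²μ/(2 + δ) = 0.59²·409.44/(2 + 0.59) = 55.0294.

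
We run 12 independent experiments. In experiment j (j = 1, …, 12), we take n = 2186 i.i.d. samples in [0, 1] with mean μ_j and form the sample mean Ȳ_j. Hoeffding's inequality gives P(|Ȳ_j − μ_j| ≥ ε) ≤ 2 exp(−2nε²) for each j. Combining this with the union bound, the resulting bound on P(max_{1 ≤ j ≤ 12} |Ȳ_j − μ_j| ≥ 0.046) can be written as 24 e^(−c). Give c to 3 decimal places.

Union bound over the 12 events: P(max_{1 ≤ j ≤ 12} |Ȳ_j − μ_j| ≥ 0.046) ≤ 12·2·exp(−2nε²) = 24 exp(−2·2186·0.046²).
So c = 2·2186·0.046² = 9.2512.

9.251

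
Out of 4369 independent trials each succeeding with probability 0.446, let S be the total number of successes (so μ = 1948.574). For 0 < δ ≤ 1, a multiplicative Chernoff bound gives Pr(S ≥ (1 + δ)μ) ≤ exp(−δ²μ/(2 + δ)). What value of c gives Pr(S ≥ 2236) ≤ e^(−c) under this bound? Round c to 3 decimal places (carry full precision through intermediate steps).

19.742

Write 2236 = (1 + δ)μ, so δ = 2236/1948.574 − 1 = 0.1475058…
Then the exponent is δ²μ/(2 + δ) = (2236 − μ)² / (μ·(2 + δ)) = 19.742441.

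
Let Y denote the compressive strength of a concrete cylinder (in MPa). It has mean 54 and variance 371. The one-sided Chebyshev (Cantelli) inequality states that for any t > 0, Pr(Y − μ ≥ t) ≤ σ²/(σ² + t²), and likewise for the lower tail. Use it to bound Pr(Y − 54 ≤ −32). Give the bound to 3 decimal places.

Here σ² = 371 and t = 32, so σ² + t² = 1395.
Cantelli's bound: 371/1395 = 0.2659.

0.266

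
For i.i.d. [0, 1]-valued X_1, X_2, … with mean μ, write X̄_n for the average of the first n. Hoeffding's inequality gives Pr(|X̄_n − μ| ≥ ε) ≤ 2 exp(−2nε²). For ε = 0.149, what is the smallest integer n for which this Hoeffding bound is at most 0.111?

66

Require 2·exp(−2nε²) ≤ 0.111, i.e. 2nε² ≥ ln(2/0.111) = 2.891372.
So n ≥ 2.891372 / (2·0.149²) = 65.118.
The smallest integer n is 66.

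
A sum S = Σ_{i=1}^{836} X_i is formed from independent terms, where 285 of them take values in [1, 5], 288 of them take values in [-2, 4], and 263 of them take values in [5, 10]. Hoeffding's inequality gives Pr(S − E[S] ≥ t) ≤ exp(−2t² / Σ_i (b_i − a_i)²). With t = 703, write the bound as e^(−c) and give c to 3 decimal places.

45.967

Σ(b_i − a_i)² = 285·4² + 288·6² + 263·5² = 21503.
c = 2t² / 21503 = 2·703² / 21503 = 45.9665.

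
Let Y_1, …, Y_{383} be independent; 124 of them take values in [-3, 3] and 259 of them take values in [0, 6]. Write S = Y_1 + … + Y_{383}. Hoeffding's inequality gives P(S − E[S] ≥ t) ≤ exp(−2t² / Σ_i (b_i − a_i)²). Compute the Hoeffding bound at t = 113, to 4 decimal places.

Σ(b_i − a_i)² = 124·6² + 259·6² = 13788.
Exponent = 2·113² / 13788 = 1.85219.
Bound = exp(−1.85219) = 0.15689.

0.1569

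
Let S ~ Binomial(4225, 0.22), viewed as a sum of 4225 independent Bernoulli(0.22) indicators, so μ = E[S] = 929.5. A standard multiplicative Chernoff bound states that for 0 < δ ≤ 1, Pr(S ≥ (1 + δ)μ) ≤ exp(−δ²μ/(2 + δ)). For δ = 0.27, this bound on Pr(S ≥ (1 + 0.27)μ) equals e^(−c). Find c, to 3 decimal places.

29.850

c = δ²μ/(2 + δ) = 0.27²·929.5/(2 + 0.27) = 29.8505.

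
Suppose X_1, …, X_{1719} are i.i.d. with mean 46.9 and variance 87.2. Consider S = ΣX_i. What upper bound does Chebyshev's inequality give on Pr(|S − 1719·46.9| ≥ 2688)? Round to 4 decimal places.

Var(S) = n·Var(X_i) = 1719·87.2 = 149896.8.
Chebyshev: Pr(|S − 1719·46.9| ≥ 2688) ≤ Var(S)/2688² = 149896.8/7225344 = 0.0207.

0.0207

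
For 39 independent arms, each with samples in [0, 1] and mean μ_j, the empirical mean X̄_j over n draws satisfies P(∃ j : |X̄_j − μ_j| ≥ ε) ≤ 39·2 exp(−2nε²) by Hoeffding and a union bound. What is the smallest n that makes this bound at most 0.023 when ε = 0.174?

135

Need 2·39·exp(−2nε²) ≤ 0.023, i.e. exp(−2nε²) ≤ 0.023/78.
So 2nε² ≥ ln(78/0.023) = 8.128970.
Hence n ≥ 8.128970/(2·0.174²) = 134.248.
The smallest integer n is 135.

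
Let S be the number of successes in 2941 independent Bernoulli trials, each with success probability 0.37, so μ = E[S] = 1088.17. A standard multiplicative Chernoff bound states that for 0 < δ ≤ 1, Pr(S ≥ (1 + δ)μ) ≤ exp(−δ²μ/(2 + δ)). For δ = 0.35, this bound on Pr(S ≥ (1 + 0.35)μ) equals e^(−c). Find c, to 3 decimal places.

c = δ²μ/(2 + δ) = 0.35²·1088.17/(2 + 0.35) = 56.7238.

56.724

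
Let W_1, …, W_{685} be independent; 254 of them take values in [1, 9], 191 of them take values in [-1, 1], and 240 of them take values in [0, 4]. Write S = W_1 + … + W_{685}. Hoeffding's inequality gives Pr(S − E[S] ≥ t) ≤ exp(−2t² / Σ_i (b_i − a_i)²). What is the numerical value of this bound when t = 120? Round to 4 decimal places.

0.2514

Σ(b_i − a_i)² = 254·8² + 191·2² + 240·4² = 20860.
Exponent = 2·120² / 20860 = 1.38063.
Bound = exp(−1.38063) = 0.25142.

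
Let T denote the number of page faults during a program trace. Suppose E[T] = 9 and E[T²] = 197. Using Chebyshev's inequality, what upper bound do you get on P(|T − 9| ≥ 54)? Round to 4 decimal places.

Var(T) = E[T²] − (E[T])² = 197 − 81 = 116.
Chebyshev's inequality: P(|T − μ| ≥ t) ≤ Var(T)/t² = 116/2916 = 0.0398.

0.0398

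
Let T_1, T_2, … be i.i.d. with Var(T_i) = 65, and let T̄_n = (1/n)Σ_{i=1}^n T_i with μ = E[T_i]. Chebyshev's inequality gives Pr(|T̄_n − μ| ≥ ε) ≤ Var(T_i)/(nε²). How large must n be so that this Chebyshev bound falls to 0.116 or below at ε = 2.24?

112

Require 65/(n·2.24²) ≤ 0.116, i.e. n ≥ 65/(0.116·2.24²) = 111.676.
The smallest integer n is 112.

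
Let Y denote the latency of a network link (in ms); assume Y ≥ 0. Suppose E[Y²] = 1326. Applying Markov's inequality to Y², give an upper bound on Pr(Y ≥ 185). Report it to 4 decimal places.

Since Y ≥ 0, the event {Y ≥ 185} is the same as {Y² ≥ 34225}.
Markov's inequality applied to Y² gives Pr(Y² ≥ 34225) ≤ E[Y²]/34225 = 1326/34225 = 0.0387.

0.0387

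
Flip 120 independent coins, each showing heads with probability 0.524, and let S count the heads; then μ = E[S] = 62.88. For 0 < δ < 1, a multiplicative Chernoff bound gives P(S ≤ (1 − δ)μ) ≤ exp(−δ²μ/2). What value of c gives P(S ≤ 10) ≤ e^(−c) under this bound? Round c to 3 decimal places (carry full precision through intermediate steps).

Write 10 = (1 − δ)μ, so δ = 1 − 10/62.88 = 0.8409669…
Then the exponent is δ²μ/2 = (μ − 10)²/(2μ) = 22.235165.

22.235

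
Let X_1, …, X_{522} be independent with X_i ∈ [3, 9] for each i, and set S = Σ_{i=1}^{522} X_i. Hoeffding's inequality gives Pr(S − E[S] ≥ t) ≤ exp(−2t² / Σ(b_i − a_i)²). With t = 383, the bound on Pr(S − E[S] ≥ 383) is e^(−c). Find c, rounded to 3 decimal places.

15.612

Σ(b_i − a_i)² = 522·(6)² = 18792.
c = 2t²/18792 = 2·383²/18792 = 15.6119.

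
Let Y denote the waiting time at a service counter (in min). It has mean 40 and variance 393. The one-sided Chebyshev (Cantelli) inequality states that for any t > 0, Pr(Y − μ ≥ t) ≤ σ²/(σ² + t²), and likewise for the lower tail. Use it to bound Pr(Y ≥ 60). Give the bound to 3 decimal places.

0.496

Here σ² = 393 and t = 20, so σ² + t² = 793.
Cantelli's bound: 393/793 = 0.4956.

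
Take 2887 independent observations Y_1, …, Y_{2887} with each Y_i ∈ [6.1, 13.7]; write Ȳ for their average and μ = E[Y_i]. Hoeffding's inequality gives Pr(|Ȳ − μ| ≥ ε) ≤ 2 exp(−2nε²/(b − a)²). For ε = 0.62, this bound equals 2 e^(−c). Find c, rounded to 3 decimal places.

c = 2nε²/(b − a)² = 2·2887·0.62² / 7.6² = 38.4267.

38.427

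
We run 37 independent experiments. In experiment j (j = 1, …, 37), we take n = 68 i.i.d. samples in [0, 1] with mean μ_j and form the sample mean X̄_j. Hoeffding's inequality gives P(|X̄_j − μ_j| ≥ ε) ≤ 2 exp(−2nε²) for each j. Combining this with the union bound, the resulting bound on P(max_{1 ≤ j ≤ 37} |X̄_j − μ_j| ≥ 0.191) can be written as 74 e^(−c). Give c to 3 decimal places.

4.961

Union bound over the 37 events: P(max_{1 ≤ j ≤ 37} |X̄_j − μ_j| ≥ 0.191) ≤ 37·2·exp(−2nε²) = 74 exp(−2·68·0.191²).
So c = 2·68·0.191² = 4.9614.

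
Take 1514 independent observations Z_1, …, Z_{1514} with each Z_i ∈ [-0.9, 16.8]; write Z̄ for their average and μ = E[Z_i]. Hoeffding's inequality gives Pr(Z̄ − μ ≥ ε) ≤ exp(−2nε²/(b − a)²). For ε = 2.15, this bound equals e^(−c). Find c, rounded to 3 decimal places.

c = 2nε²/(b − a)² = 2·1514·2.15² / 17.7² = 44.6772.

44.677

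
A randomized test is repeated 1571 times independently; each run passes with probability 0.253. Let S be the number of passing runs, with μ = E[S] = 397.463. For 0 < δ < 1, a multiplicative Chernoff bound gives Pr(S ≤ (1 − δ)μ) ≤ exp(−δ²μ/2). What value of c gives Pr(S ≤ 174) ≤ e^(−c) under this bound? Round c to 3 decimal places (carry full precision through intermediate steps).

Write 174 = (1 − δ)μ, so δ = 1 − 174/397.463 = 0.5622234…
Then the exponent is δ²μ/2 = (μ − 174)²/(2μ) = 62.818064.

62.818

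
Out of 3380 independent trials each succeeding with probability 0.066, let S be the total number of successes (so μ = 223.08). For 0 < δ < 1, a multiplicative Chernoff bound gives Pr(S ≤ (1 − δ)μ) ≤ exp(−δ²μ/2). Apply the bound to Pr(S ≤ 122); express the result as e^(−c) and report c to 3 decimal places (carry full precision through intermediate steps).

Write 122 = (1 − δ)μ, so δ = 1 − 122/223.08 = 0.453111…
Then the exponent is δ²μ/2 = (μ − 122)²/(2μ) = 22.900230.

22.900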